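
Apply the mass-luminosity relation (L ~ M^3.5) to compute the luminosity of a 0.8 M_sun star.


L/L_sun = (M/M_sun)^3.5 = 0.8^3.5 = 0.4579

0.4579 L_sun


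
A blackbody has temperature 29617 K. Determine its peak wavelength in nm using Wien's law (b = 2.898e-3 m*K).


lam_max = b / T = 2.898e-3 / 29617 = 9.785e-08 m = 97.8492 nm

97.8492 nm


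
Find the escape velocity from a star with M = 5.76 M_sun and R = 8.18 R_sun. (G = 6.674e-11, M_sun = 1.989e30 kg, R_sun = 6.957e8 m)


M = 5.76 * 1.989e30 kg = 1.145664e+31 kg; R = 8.18 * 6.957e8 m = 5.690826e+09 m. v_esc = sqrt(2GM/R) = sqrt(2 * 6.674e-11 * 1.145664e+31 / 5.690826e+09) = 518381.0043

518381.0043 m/s


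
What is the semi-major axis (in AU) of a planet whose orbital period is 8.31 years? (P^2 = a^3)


a = P^(2/3) = 8.31^(2/3) = 4.1027

4.1027 AU


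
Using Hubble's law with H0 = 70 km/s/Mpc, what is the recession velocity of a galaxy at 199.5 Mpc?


v = H0 * d = 70 * 199.5 = 13965.0

13965.0 km/s


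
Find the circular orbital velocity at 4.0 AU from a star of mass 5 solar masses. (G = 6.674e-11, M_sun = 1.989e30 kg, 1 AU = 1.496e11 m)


v = sqrt(GM/r) = sqrt(6.674e-11 * 9.945e+30 / 5.984e+11) = 33304.2534

33304.2534 m/s


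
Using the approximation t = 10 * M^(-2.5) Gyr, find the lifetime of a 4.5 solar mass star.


t = 10 * M^(-2.5) = 10 * 4.5^(-2.5) = 0.2328

0.2328 Gyr


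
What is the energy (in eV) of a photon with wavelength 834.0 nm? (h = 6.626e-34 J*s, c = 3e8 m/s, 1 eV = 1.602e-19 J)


E = hc/lambda = 6.626e-34 * 3e8 / 8.340e-07 = 2.383e-19 J = 1.4878 eV

1.4878 eV


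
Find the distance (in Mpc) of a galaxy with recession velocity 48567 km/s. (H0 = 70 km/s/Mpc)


d = v / H0 = 48567 / 70 = 693.8143

693.8143 Mpc


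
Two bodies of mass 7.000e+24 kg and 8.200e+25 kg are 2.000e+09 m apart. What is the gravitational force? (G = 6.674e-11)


F = G*m1*m2/r^2 = 6.674e-11 * 7.000e+24 * 8.200e+25 / (2.000e+09)^2 = 6.674e-11 * 5.740e+50 / 4.000e+18 = 9.577e+21

9.577e+21 N


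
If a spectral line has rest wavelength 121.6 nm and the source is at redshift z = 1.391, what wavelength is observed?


lam_obs = lam_emit * (1 + z) = 121.6 * (1 + 1.391) = 290.7456

290.7456 nm


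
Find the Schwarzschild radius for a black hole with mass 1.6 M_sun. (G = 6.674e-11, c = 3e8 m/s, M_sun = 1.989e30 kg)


M = 1.6 * 1.989e30 kg = 3.1824e+30 kg. rs = 2GM/c^2 = 2 * 6.674e-11 * 3.1824e+30 / (3e8)^2 = 4719.8528

4719.8528 m


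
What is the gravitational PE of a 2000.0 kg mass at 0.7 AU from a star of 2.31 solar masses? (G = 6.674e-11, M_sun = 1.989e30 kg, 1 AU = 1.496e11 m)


M = 2.31 * 1.989e30 kg = 4.59459e+30 kg; r = 0.7 AU * 1.496e11 m/AU = 1.0472e+11 m. U = -GM*m/r = -(6.674e-11 * 4.59459e+30 * 2000.0) / 1.0472e+11 = -5.856e+12

-5.856e+12 J


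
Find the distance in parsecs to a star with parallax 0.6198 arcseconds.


d = 1/p = 1/0.6198 = 1.6134

1.6134 pc


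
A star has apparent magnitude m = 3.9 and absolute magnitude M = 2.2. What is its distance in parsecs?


d = 10^((m - M + 5)/5) = 10^((3.9 - 2.2 + 5)/5) = 21.8776

21.8776 pc


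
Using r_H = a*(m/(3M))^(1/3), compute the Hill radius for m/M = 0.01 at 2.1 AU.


r_H = a * (m/3M)^(1/3) = 2.1 * (0.01/3)^(1/3) = 0.3137

0.3137 AU


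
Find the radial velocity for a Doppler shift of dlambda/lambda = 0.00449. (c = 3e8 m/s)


v = (dlambda/lambda) * c = 0.00449 * 3e8 = 1.347e+06

1.347e+06 m/s


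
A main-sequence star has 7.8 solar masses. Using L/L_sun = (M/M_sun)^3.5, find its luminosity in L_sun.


L/L_sun = (M/M_sun)^3.5 = 7.8^3.5 = 1325.3516

1325.3516 L_sun


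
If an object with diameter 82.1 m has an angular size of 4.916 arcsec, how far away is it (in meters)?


D = size / theta_rad, theta_rad = 4.916 * pi/(180*3600) = 2.383e-05, D = 3.445e+06

3.445e+06 m


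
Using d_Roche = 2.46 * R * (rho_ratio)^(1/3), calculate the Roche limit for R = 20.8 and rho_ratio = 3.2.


d_Roche = 2.46 * 20.8 * 3.2^(1/3) = 75.4018

75.4018


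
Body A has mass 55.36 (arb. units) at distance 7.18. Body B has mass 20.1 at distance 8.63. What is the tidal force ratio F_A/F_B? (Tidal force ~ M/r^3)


Ratio = (M1/r1^3) / (M2/r2^3) = (55.36/7.18^3) / (20.1/8.63^3) = 4.7825

4.7825


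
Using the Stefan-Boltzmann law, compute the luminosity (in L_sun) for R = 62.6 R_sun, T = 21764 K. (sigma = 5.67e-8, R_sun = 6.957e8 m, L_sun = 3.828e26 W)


R = 62.6 * 6.957e8 m = 4.355082e+10 m. L = 4*pi*R^2*sigma*T^4 = 4*pi*(4.355082e+10)^2 * 5.67e-8 * 21764^4 = 3.032078668e+32 W. L/L_sun = 3.032078668e+32 / 3.828e26 = 792079.0669

792079.0669 L_sun


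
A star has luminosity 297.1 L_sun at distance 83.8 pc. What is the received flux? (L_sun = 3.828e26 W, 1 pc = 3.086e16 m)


F = L / (4*pi*d^2) = 1.137e+29 / (4*pi*(2.586e+18)^2) = 1.353e-09

1.353e-09 W/m^2


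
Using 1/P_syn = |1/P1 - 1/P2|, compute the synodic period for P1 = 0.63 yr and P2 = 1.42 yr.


1/P_syn = |1/P1 - 1/P2| = |1/0.63 - 1/1.42| => P_syn = 1.1324

1.1324 years


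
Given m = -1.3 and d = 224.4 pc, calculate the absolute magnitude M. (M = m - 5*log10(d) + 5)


M = m - 5*log10(d) + 5 = -1.3 - 5*log10(224.4) + 5 = -8.0551

-8.0551


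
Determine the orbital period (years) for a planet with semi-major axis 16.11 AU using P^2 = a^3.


P = a^(3/2) = 16.11^1.5 = 64.6611

64.6611 years


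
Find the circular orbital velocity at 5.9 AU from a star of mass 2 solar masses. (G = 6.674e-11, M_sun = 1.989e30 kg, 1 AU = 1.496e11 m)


v = sqrt(GM/r) = sqrt(6.674e-11 * 3.978e+30 / 8.826e+11) = 17343.3779

17343.3779 m/s


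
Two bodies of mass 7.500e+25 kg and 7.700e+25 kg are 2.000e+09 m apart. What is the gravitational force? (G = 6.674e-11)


F = G*m1*m2/r^2 = 6.674e-11 * 7.500e+25 * 7.700e+25 / (2.000e+09)^2 = 6.674e-11 * 5.775e+51 / 4.000e+18 = 9.636e+22

9.636e+22 N


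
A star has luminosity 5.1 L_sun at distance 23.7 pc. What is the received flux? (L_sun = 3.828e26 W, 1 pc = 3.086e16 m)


F = L / (4*pi*d^2) = 1.952e+27 / (4*pi*(7.314e+17)^2) = 2.904e-10

2.904e-10 W/m^2


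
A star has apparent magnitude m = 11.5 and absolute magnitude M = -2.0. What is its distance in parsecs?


d = 10^((m - M + 5)/5) = 10^((11.5 - -2.0 + 5)/5) = 5011.8723

5011.8723 pc


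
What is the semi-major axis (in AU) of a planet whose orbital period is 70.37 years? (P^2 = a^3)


a = P^(2/3) = 70.37^(2/3) = 17.0448

17.0448 AU


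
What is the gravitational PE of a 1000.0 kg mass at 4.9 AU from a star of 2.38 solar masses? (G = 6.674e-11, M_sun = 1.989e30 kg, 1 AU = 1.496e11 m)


M = 2.38 * 1.989e30 kg = 4.73382e+30 kg; r = 4.9 AU * 1.496e11 m/AU = 7.3304e+11 m. U = -GM*m/r = -(6.674e-11 * 4.73382e+30 * 1000.0) / 7.3304e+11 = -4.310e+11

-4.310e+11 J


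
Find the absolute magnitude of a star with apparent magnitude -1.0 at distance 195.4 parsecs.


M = m - 5*log10(d) + 5 = -1.0 - 5*log10(195.4) + 5 = -7.4546

-7.4546


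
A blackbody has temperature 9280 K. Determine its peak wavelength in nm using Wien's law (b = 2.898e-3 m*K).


lam_max = b / T = 2.898e-3 / 9280 = 3.123e-07 m = 312.2845 nm

312.2845 nm


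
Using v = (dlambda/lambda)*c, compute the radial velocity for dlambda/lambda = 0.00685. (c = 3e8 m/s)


v = (dlambda/lambda) * c = 0.00685 * 3e8 = 2.055e+06

2.055e+06 m/s


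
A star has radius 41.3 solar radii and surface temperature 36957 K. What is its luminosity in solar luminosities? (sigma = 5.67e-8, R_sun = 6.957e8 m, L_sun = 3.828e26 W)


R = 41.3 * 6.957e8 m = 2.873241e+10 m. L = 4*pi*R^2*sigma*T^4 = 4*pi*(2.873241e+10)^2 * 5.67e-8 * 36957^4 = 1.097296194e+33 W. L/L_sun = 1.097296194e+33 / 3.828e26 = 2.866e+06

2.866e+06 L_sun


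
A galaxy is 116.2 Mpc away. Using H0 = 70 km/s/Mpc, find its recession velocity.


v = H0 * d = 70 * 116.2 = 8134.0

8134.0 km/s


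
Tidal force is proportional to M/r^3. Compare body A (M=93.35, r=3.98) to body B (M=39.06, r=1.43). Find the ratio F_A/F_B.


Ratio = (M1/r1^3) / (M2/r2^3) = (93.35/3.98^3) / (39.06/1.43^3) = 0.1109

0.1109


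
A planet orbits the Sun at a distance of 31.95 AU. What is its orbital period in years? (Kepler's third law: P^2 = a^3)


P = a^(3/2) = 31.95^1.5 = 180.5952

180.5952 years


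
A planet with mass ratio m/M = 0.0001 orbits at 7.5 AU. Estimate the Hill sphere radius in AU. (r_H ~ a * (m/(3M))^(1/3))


r_H = a * (m/3M)^(1/3) = 7.5 * (0.0001/3)^(1/3) = 0.2414

0.2414 AU


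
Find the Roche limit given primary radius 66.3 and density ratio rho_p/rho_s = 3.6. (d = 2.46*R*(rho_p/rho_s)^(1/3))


d_Roche = 2.46 * 66.3 * 3.6^(1/3) = 249.9671

249.9671


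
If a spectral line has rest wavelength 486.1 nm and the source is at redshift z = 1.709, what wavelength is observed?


lam_obs = lam_emit * (1 + z) = 486.1 * (1 + 1.709) = 1316.8449

1316.8449 nm


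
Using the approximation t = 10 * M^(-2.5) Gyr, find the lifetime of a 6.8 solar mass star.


t = 10 * M^(-2.5) = 10 * 6.8^(-2.5) = 0.0829

0.0829 Gyr


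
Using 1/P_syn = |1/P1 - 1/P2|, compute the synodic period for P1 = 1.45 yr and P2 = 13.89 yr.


1/P_syn = |1/P1 - 1/P2| = |1/1.45 - 1/13.89| => P_syn = 1.619

1.619 years


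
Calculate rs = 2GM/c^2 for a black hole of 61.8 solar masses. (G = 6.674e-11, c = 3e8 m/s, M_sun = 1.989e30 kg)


M = 61.8 * 1.989e30 kg = 1.229202e+32 kg. rs = 2GM/c^2 = 2 * 6.674e-11 * 1.229202e+32 / (3e8)^2 = 182304.3144

182304.3144 m


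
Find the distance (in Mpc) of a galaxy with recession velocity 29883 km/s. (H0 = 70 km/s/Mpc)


d = v / H0 = 29883 / 70 = 426.9

426.9 Mpc


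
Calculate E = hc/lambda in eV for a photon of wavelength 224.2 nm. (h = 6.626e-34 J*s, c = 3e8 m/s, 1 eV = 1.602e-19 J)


E = hc/lambda = 6.626e-34 * 3e8 / 2.242e-07 = 8.866e-19 J = 5.5345 eV

5.5345 eV


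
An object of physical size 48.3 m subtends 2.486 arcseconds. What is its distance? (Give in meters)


D = size / theta_rad, theta_rad = 2.486 * pi/(180*3600) = 1.205e-05, D = 4.007e+06

4.007e+06 m


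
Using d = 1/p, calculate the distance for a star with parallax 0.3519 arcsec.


d = 1/p = 1/0.3519 = 2.8417

2.8417 pc


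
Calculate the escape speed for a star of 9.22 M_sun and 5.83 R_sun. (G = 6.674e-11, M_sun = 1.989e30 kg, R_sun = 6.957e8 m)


M = 9.22 * 1.989e30 kg = 1.833858e+31 kg; R = 5.83 * 6.957e8 m = 4.055931e+09 m. v_esc = sqrt(2GM/R) = sqrt(2 * 6.674e-11 * 1.833858e+31 / 4.055931e+09) = 776865.2081

776865.2081 m/s


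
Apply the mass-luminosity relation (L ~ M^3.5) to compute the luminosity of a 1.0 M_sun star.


L/L_sun = (M/M_sun)^3.5 = 1.0^3.5 = 1.0

1.0 L_sun


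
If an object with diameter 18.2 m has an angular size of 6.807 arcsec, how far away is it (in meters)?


D = size / theta_rad, theta_rad = 6.807 * pi/(180*3600) = 3.300e-05, D = 551493.9729

551493.9729 m


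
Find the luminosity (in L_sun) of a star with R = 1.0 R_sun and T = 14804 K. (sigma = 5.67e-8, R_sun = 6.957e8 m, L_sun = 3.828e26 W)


R = 1.0 * 6.957e8 m = 6.957e+08 m. L = 4*pi*R^2*sigma*T^4 = 4*pi*(6.957e+08)^2 * 5.67e-8 * 14804^4 = 1.656354284e+28 W. L/L_sun = 1.656354284e+28 / 3.828e26 = 43.2694

43.2694 L_sun


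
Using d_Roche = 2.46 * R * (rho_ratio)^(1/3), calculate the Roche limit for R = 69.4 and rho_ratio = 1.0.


d_Roche = 2.46 * 69.4 * 1.0^(1/3) = 170.724

170.724


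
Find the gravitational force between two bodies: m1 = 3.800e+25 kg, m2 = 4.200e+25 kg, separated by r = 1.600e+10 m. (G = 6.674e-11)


F = G*m1*m2/r^2 = 6.674e-11 * 3.800e+25 * 4.200e+25 / (1.600e+10)^2 = 6.674e-11 * 1.596e+51 / 2.560e+20 = 4.161e+20

4.161e+20 N


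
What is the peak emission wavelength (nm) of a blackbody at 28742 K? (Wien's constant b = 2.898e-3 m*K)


lam_max = b / T = 2.898e-3 / 28742 = 1.008e-07 m = 100.8281 nm

100.8281 nm


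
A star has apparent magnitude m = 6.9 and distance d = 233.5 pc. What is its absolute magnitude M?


M = m - 5*log10(d) + 5 = 6.9 - 5*log10(233.5) + 5 = 0.0586

0.0586


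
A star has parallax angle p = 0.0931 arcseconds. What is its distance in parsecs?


d = 1/p = 1/0.0931 = 10.7411

10.7411 pc


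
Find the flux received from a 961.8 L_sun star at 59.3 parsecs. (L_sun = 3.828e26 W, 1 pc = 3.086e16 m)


F = L / (4*pi*d^2) = 3.682e+29 / (4*pi*(1.830e+18)^2) = 8.749e-09

8.749e-09 W/m^2


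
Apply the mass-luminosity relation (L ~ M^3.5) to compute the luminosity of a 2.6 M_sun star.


L/L_sun = (M/M_sun)^3.5 = 2.6^3.5 = 28.3404

28.3404 L_sun


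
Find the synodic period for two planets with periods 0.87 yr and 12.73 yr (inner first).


1/P_syn = |1/P1 - 1/P2| = |1/0.87 - 1/12.73| => P_syn = 0.9338

0.9338 years


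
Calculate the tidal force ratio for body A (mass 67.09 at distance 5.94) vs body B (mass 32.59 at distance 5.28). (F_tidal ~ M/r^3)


Ratio = (M1/r1^3) / (M2/r2^3) = (67.09/5.94^3) / (32.59/5.28^3) = 1.4458

1.4458


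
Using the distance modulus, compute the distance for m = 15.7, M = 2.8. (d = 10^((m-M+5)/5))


d = 10^((m - M + 5)/5) = 10^((15.7 - 2.8 + 5)/5) = 3801.894

3801.894 pc


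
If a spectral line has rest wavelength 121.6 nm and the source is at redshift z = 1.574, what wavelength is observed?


lam_obs = lam_emit * (1 + z) = 121.6 * (1 + 1.574) = 312.9984

312.9984 nm


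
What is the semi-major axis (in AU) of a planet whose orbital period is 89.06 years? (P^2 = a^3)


a = P^(2/3) = 89.06^(2/3) = 19.9429

19.9429 AU


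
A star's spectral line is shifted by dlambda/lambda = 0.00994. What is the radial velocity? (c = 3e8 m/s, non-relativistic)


v = (dlambda/lambda) * c = 0.00994 * 3e8 = 2.982e+06

2.982e+06 m/s


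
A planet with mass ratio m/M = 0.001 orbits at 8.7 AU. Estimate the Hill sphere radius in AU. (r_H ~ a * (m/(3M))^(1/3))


r_H = a * (m/3M)^(1/3) = 8.7 * (0.001/3)^(1/3) = 0.6032

0.6032 AU


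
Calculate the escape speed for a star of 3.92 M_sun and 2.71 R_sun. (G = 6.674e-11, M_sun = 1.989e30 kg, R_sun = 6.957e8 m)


M = 3.92 * 1.989e30 kg = 7.79688e+30 kg; R = 2.71 * 6.957e8 m = 1.885347e+09 m. v_esc = sqrt(2GM/R) = sqrt(2 * 6.674e-11 * 7.79688e+30 / 1.885347e+09) = 742972.7355

742972.7355 m/s


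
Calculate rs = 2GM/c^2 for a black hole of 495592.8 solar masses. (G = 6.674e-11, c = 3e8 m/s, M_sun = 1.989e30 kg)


M = 495592.8 * 1.989e30 kg = 9.857340792e+35 kg. rs = 2GM/c^2 = 2 * 6.674e-11 * 9.857340792e+35 / (3e8)^2 = 1.462e+09

1.462e+09 m


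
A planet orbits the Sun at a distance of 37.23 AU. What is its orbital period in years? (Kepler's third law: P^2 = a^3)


P = a^(3/2) = 37.23^1.5 = 227.164

227.164 years


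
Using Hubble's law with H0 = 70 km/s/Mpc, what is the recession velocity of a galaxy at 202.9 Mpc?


v = H0 * d = 70 * 202.9 = 14203.0

14203.0 km/s


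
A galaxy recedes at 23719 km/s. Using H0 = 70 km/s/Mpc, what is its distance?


d = v / H0 = 23719 / 70 = 338.8429

338.8429 Mpc


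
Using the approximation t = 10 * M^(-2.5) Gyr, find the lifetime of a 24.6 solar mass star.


t = 10 * M^(-2.5) = 10 * 24.6^(-2.5) = 0.0033

0.0033 Gyr


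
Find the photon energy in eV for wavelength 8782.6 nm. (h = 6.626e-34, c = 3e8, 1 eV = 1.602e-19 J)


E = hc/lambda = 6.626e-34 * 3e8 / 8.783e-06 = 2.263e-20 J = 0.1413 eV

0.1413 eV


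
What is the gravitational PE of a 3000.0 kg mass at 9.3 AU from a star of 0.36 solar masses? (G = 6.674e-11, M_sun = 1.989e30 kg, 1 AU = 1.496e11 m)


M = 0.36 * 1.989e30 kg = 7.1604e+29 kg; r = 9.3 AU * 1.496e11 m/AU = 1.39128e+12 m. U = -GM*m/r = -(6.674e-11 * 7.1604e+29 * 3000.0) / 1.39128e+12 = -1.030e+11

-1.030e+11 J


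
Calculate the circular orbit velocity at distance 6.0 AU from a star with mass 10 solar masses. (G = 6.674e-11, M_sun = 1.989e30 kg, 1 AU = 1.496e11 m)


v = sqrt(GM/r) = sqrt(6.674e-11 * 1.989e+31 / 8.976e+11) = 38456.4393

38456.4393 m/s


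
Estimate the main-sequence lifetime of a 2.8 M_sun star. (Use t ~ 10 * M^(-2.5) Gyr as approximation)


t = 10 * M^(-2.5) = 10 * 2.8^(-2.5) = 0.7623

0.7623 Gyr


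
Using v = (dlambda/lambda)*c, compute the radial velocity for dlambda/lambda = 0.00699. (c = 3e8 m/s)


v = (dlambda/lambda) * c = 0.00699 * 3e8 = 2.097e+06

2.097e+06 m/s


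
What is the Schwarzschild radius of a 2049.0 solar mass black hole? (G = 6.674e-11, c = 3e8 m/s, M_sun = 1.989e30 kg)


M = 2049.0 * 1.989e30 kg = 4.075461e+33 kg. rs = 2GM/c^2 = 2 * 6.674e-11 * 4.075461e+33 / (3e8)^2 = 6.044e+06

6.044e+06 m


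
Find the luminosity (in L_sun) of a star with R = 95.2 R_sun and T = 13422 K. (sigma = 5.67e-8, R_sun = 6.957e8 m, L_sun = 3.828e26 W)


R = 95.2 * 6.957e8 m = 6.623064e+10 m. L = 4*pi*R^2*sigma*T^4 = 4*pi*(6.623064e+10)^2 * 5.67e-8 * 13422^4 = 1.014331153e+32 W. L/L_sun = 1.014331153e+32 / 3.828e26 = 264976.7904

264976.7904 L_sun


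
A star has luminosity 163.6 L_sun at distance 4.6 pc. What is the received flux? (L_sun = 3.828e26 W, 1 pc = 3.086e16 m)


F = L / (4*pi*d^2) = 6.263e+28 / (4*pi*(1.420e+17)^2) = 2.473e-07

2.473e-07 W/m^2


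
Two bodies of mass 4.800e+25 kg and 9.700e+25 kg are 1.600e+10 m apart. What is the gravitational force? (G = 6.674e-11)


F = G*m1*m2/r^2 = 6.674e-11 * 4.800e+25 * 9.700e+25 / (1.600e+10)^2 = 6.674e-11 * 4.656e+51 / 2.560e+20 = 1.214e+21

1.214e+21 N


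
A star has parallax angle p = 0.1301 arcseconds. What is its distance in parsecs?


d = 1/p = 1/0.1301 = 7.6864

7.6864 pc


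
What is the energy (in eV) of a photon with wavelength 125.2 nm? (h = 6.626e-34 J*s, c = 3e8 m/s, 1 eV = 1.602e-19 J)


E = hc/lambda = 6.626e-34 * 3e8 / 1.252e-07 = 1.588e-18 J = 9.9107 eV

9.9107 eV


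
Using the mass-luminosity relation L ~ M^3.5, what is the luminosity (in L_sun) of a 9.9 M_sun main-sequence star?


L/L_sun = (M/M_sun)^3.5 = 9.9^3.5 = 3052.9745

3052.9745 L_sun


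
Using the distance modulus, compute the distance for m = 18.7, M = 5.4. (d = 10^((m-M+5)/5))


d = 10^((m - M + 5)/5) = 10^((18.7 - 5.4 + 5)/5) = 4570.8819

4570.8819 pc


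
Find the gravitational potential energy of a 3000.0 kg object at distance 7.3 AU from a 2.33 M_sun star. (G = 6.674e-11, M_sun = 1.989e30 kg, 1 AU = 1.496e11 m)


M = 2.33 * 1.989e30 kg = 4.63437e+30 kg; r = 7.3 AU * 1.496e11 m/AU = 1.09208e+12 m. U = -GM*m/r = -(6.674e-11 * 4.63437e+30 * 3000.0) / 1.09208e+12 = -8.497e+11

-8.497e+11 J


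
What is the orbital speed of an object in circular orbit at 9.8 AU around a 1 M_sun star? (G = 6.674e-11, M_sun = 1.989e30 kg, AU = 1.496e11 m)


v = sqrt(GM/r) = sqrt(6.674e-11 * 1.989e+30 / 1.466e+12) = 9515.501

9515.501 m/s


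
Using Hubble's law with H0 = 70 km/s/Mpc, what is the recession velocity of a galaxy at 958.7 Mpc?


v = H0 * d = 70 * 958.7 = 67109.0

67109.0 km/s


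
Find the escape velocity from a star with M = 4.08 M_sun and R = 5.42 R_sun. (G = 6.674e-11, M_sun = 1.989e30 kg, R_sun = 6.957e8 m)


M = 4.08 * 1.989e30 kg = 8.11512e+30 kg; R = 5.42 * 6.957e8 m = 3.770694e+09 m. v_esc = sqrt(2GM/R) = sqrt(2 * 6.674e-11 * 8.11512e+30 / 3.770694e+09) = 535975.4865

535975.4865 m/s


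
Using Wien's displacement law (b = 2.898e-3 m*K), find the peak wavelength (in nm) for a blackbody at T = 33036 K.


lam_max = b / T = 2.898e-3 / 33036 = 8.772e-08 m = 87.7225 nm

87.7225 nm


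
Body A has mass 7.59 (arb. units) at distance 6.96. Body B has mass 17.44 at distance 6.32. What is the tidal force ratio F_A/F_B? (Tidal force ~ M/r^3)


Ratio = (M1/r1^3) / (M2/r2^3) = (7.59/6.96^3) / (17.44/6.32^3) = 0.3259

0.3259


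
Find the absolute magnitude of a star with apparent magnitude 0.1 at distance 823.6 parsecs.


M = m - 5*log10(d) + 5 = 0.1 - 5*log10(823.6) + 5 = -9.4786

-9.4786


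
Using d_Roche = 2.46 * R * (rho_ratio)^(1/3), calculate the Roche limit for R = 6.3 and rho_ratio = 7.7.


d_Roche = 2.46 * 6.3 * 7.7^(1/3) = 30.6036

30.6036


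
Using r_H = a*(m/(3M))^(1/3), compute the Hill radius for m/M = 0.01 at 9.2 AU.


r_H = a * (m/3M)^(1/3) = 9.2 * (0.01/3)^(1/3) = 1.3743

1.3743 AU


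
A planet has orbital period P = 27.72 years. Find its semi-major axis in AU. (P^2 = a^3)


a = P^(2/3) = 27.72^(2/3) = 9.1593

9.1593 AU


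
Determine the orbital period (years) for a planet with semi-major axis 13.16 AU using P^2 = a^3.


P = a^(3/2) = 13.16^1.5 = 47.7402

47.7402 years


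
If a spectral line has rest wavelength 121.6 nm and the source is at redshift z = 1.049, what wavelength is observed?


lam_obs = lam_emit * (1 + z) = 121.6 * (1 + 1.049) = 249.1584

249.1584 nm


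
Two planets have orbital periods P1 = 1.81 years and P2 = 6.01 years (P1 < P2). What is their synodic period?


1/P_syn = |1/P1 - 1/P2| = |1/1.81 - 1/6.01| => P_syn = 2.59

2.59 years


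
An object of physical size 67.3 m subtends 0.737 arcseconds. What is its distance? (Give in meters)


D = size / theta_rad, theta_rad = 0.737 * pi/(180*3600) = 3.573e-06, D = 1.884e+07

1.884e+07 m


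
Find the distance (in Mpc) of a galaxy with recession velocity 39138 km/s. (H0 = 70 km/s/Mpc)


d = v / H0 = 39138 / 70 = 559.1143

559.1143 Mpc


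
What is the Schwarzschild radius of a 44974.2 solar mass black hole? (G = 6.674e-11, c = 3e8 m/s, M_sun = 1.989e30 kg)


M = 44974.2 * 1.989e30 kg = 8.94536838e+34 kg. rs = 2GM/c^2 = 2 * 6.674e-11 * 8.94536838e+34 / (3e8)^2 = 1.327e+08

1.327e+08 m


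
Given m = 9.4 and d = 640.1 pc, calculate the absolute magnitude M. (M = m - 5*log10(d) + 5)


M = m - 5*log10(d) + 5 = 9.4 - 5*log10(640.1) + 5 = 0.3688

0.3688


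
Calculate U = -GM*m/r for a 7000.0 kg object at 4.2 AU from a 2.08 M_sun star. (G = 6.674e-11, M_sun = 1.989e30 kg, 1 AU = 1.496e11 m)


M = 2.08 * 1.989e30 kg = 4.13712e+30 kg; r = 4.2 AU * 1.496e11 m/AU = 6.2832e+11 m. U = -GM*m/r = -(6.674e-11 * 4.13712e+30 * 7000.0) / 6.2832e+11 = -3.076e+12

-3.076e+12 J


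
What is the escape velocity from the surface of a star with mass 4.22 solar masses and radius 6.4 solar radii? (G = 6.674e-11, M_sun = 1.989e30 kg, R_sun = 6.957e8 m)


M = 4.22 * 1.989e30 kg = 8.39358e+30 kg; R = 6.4 * 6.957e8 m = 4.45248e+09 m. v_esc = sqrt(2GM/R) = sqrt(2 * 6.674e-11 * 8.39358e+30 / 4.45248e+09) = 501626.7956

501626.7956 m/s


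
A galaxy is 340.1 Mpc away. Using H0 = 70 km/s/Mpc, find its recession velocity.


v = H0 * d = 70 * 340.1 = 23807.0

23807.0 km/s


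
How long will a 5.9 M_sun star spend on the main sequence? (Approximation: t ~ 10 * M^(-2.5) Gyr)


t = 10 * M^(-2.5) = 10 * 5.9^(-2.5) = 0.1183

0.1183 Gyr


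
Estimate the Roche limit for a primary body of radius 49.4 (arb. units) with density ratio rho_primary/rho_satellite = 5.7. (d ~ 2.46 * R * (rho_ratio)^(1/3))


d_Roche = 2.46 * 49.4 * 5.7^(1/3) = 217.0803

217.0803


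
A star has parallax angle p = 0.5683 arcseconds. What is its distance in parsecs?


d = 1/p = 1/0.5683 = 1.7596

1.7596 pc


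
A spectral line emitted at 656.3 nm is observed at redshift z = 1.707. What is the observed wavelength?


lam_obs = lam_emit * (1 + z) = 656.3 * (1 + 1.707) = 1776.6041

1776.6041 nm


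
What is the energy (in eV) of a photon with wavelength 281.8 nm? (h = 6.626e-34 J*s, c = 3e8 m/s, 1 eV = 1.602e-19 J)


E = hc/lambda = 6.626e-34 * 3e8 / 2.818e-07 = 7.054e-19 J = 4.4032 eV

4.4032 eV


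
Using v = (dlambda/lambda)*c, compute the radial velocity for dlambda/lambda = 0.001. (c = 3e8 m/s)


v = (dlambda/lambda) * c = 0.001 * 3e8 = 300000.0

300000.0 m/s


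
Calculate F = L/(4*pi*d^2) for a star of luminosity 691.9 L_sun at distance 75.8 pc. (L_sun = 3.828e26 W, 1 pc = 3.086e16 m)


F = L / (4*pi*d^2) = 2.649e+29 / (4*pi*(2.339e+18)^2) = 3.852e-09

3.852e-09 W/m^2


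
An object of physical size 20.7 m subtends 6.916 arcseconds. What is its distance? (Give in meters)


D = size / theta_rad, theta_rad = 6.916 * pi/(180*3600) = 3.353e-05, D = 617362.8527

617362.8527 m


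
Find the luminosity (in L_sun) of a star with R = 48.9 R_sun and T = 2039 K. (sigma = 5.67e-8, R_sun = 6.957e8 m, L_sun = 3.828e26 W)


R = 48.9 * 6.957e8 m = 3.401973e+10 m. L = 4*pi*R^2*sigma*T^4 = 4*pi*(3.401973e+10)^2 * 5.67e-8 * 2039^4 = 1.425356665e+28 W. L/L_sun = 1.425356665e+28 / 3.828e26 = 37.235

37.235 L_sun


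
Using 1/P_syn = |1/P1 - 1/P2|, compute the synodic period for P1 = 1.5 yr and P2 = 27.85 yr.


1/P_syn = |1/P1 - 1/P2| = |1/1.5 - 1/27.85| => P_syn = 1.5854

1.5854 years


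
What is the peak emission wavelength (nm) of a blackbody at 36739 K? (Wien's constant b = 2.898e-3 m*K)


lam_max = b / T = 2.898e-3 / 36739 = 7.888e-08 m = 78.8808 nm

78.8808 nm


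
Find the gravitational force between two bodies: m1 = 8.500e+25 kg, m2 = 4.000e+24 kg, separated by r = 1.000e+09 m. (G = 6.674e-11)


F = G*m1*m2/r^2 = 6.674e-11 * 8.500e+25 * 4.000e+24 / (1.000e+09)^2 = 6.674e-11 * 3.400e+50 / 1.000e+18 = 2.269e+22

2.269e+22 N


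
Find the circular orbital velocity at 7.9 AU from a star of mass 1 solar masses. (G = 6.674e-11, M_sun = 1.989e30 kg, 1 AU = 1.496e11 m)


v = sqrt(GM/r) = sqrt(6.674e-11 * 1.989e+30 / 1.182e+12) = 10598.1766

10598.1766 m/s


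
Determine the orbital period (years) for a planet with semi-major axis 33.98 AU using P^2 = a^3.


P = a^(3/2) = 33.98^1.5 = 198.0775

198.0775 years


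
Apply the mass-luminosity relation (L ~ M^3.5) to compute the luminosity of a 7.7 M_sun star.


L/L_sun = (M/M_sun)^3.5 = 7.7^3.5 = 1266.8277

1266.8277 L_sun


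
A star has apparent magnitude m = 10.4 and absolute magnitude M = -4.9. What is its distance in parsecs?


d = 10^((m - M + 5)/5) = 10^((10.4 - -4.9 + 5)/5) = 11481.5362

11481.5362 pc


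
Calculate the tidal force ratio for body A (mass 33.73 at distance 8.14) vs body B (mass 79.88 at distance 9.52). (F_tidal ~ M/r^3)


Ratio = (M1/r1^3) / (M2/r2^3) = (33.73/8.14^3) / (79.88/9.52^3) = 0.6755

0.6755


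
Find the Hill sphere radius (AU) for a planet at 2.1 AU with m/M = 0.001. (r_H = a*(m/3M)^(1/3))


r_H = a * (m/3M)^(1/3) = 2.1 * (0.001/3)^(1/3) = 0.1456

0.1456 AU


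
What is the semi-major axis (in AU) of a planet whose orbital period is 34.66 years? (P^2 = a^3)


a = P^(2/3) = 34.66^(2/3) = 10.6305

10.6305 AU


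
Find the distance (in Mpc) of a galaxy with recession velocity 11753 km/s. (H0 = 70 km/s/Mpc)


d = v / H0 = 11753 / 70 = 167.9

167.9 Mpc


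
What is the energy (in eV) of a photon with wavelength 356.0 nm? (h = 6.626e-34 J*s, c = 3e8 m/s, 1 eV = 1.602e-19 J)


E = hc/lambda = 6.626e-34 * 3e8 / 3.560e-07 = 5.584e-19 J = 3.4855 eV

3.4855 eV


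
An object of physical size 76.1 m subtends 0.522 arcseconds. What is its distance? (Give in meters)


D = size / theta_rad, theta_rad = 0.522 * pi/(180*3600) = 2.531e-06, D = 3.007e+07

3.007e+07 m


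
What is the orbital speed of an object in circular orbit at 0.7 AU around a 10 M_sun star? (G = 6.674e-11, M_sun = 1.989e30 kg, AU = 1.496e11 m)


v = sqrt(GM/r) = sqrt(6.674e-11 * 1.989e+31 / 1.047e+11) = 112588.9259

112588.9259 m/s


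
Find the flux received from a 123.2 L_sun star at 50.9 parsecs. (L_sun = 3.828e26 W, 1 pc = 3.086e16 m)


F = L / (4*pi*d^2) = 4.716e+28 / (4*pi*(1.571e+18)^2) = 1.521e-09

1.521e-09 W/m^2


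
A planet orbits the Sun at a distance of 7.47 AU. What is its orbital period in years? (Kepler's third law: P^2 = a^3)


P = a^(3/2) = 7.47^1.5 = 20.4165

20.4165 years


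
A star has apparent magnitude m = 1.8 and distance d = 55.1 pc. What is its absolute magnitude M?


M = m - 5*log10(d) + 5 = 1.8 - 5*log10(55.1) + 5 = -1.9058

-1.9058


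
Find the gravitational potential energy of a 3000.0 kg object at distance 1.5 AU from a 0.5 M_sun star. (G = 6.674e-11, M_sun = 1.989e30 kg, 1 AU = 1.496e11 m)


M = 0.5 * 1.989e30 kg = 9.945e+29 kg; r = 1.5 AU * 1.496e11 m/AU = 2.244e+11 m. U = -GM*m/r = -(6.674e-11 * 9.945e+29 * 3000.0) / 2.244e+11 = -8.873e+11

-8.873e+11 J


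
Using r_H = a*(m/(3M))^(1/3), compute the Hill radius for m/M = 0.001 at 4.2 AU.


r_H = a * (m/3M)^(1/3) = 4.2 * (0.001/3)^(1/3) = 0.2912

0.2912 AU


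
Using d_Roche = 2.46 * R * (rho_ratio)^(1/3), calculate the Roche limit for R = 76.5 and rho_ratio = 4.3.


d_Roche = 2.46 * 76.5 * 4.3^(1/3) = 306.022

306.022


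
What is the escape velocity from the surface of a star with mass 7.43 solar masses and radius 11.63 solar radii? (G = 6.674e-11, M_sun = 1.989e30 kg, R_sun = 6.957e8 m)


M = 7.43 * 1.989e30 kg = 1.477827e+31 kg; R = 11.63 * 6.957e8 m = 8.090991e+09 m. v_esc = sqrt(2GM/R) = sqrt(2 * 6.674e-11 * 1.477827e+31 / 8.090991e+09) = 493763.5631

493763.5631 m/s


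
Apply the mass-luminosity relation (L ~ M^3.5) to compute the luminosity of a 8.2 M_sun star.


L/L_sun = (M/M_sun)^3.5 = 8.2^3.5 = 1578.8777

1578.8777 L_sun


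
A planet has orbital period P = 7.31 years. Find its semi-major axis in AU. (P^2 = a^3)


a = P^(2/3) = 7.31^(2/3) = 3.7666

3.7666 AU


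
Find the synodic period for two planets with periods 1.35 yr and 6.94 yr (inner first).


1/P_syn = |1/P1 - 1/P2| = |1/1.35 - 1/6.94| => P_syn = 1.676

1.676 years


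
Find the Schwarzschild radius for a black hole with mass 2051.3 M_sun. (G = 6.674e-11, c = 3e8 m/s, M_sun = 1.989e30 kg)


M = 2051.3 * 1.989e30 kg = 4.0800357e+33 kg. rs = 2GM/c^2 = 2 * 6.674e-11 * 4.0800357e+33 / (3e8)^2 = 6.051e+06

6.051e+06 m


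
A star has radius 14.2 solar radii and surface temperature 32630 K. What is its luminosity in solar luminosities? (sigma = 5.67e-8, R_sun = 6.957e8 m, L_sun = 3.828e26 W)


R = 14.2 * 6.957e8 m = 9.87894e+09 m. L = 4*pi*R^2*sigma*T^4 = 4*pi*(9.87894e+09)^2 * 5.67e-8 * 32630^4 = 7.882825513e+31 W. L/L_sun = 7.882825513e+31 / 3.828e26 = 205925.4314

205925.4314 L_sun


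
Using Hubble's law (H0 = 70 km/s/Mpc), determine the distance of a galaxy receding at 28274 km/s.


d = v / H0 = 28274 / 70 = 403.9143

403.9143 Mpc


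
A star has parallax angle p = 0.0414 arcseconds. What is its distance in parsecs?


d = 1/p = 1/0.0414 = 24.1546

24.1546 pc


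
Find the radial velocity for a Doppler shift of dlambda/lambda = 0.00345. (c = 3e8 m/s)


v = (dlambda/lambda) * c = 0.00345 * 3e8 = 1.035e+06

1.035e+06 m/s


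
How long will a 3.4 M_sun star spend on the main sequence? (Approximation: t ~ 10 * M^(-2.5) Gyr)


t = 10 * M^(-2.5) = 10 * 3.4^(-2.5) = 0.4691

0.4691 Gyr


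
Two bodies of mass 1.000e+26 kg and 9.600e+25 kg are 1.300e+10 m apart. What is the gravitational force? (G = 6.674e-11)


F = G*m1*m2/r^2 = 6.674e-11 * 1.000e+26 * 9.600e+25 / (1.300e+10)^2 = 6.674e-11 * 9.600e+51 / 1.690e+20 = 3.791e+21

3.791e+21 N


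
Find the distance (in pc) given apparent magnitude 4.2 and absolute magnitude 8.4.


d = 10^((m - M + 5)/5) = 10^((4.2 - 8.4 + 5)/5) = 1.4454

1.4454 pc


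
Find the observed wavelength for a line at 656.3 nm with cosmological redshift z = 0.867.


lam_obs = lam_emit * (1 + z) = 656.3 * (1 + 0.867) = 1225.3121

1225.3121 nm


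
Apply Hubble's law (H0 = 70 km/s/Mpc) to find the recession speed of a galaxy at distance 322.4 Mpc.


v = H0 * d = 70 * 322.4 = 22568.0

22568.0 km/s


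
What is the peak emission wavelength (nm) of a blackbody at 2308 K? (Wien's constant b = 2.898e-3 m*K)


lam_max = b / T = 2.898e-3 / 2308 = 1.256e-06 m = 1255.6326 nm

1255.6326 nm


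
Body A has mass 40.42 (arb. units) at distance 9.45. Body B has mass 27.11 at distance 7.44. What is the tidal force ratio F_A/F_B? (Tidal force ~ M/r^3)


Ratio = (M1/r1^3) / (M2/r2^3) = (40.42/9.45^3) / (27.11/7.44^3) = 0.7276

0.7276


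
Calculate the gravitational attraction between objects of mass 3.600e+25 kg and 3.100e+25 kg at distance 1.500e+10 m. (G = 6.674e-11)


F = G*m1*m2/r^2 = 6.674e-11 * 3.600e+25 * 3.100e+25 / (1.500e+10)^2 = 6.674e-11 * 1.116e+51 / 2.250e+20 = 3.310e+20

3.310e+20 N


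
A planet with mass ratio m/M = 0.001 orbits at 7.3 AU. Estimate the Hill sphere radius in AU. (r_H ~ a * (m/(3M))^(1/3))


r_H = a * (m/3M)^(1/3) = 7.3 * (0.001/3)^(1/3) = 0.5062

0.5062 AU


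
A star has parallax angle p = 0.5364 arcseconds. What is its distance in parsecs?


d = 1/p = 1/0.5364 = 1.8643

1.8643 pc


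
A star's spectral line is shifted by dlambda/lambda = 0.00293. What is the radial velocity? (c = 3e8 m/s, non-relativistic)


v = (dlambda/lambda) * c = 0.00293 * 3e8 = 879000.0

879000.0 m/s


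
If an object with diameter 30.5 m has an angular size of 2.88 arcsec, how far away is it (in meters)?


D = size / theta_rad, theta_rad = 2.88 * pi/(180*3600) = 1.396e-05, D = 2.184e+06

2.184e+06 m


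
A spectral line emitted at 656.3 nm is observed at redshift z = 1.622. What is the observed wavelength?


lam_obs = lam_emit * (1 + z) = 656.3 * (1 + 1.622) = 1720.8186

1720.8186 nm


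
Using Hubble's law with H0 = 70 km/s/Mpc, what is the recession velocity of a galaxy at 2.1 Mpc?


v = H0 * d = 70 * 2.1 = 147.0

147.0 km/s


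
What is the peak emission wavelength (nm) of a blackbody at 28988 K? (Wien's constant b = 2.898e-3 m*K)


lam_max = b / T = 2.898e-3 / 28988 = 9.997e-08 m = 99.9724 nm

99.9724 nm


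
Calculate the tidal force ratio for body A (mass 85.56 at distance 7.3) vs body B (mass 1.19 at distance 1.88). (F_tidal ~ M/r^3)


Ratio = (M1/r1^3) / (M2/r2^3) = (85.56/7.3^3) / (1.19/1.88^3) = 1.2281

1.2281


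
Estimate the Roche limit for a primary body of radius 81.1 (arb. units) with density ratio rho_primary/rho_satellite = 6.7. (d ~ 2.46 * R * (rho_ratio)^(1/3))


d_Roche = 2.46 * 81.1 * 6.7^(1/3) = 376.1094

376.1094


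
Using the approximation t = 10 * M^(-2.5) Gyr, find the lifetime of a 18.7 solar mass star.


t = 10 * M^(-2.5) = 10 * 18.7^(-2.5) = 0.0066

0.0066 Gyr


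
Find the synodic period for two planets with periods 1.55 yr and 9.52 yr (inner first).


1/P_syn = |1/P1 - 1/P2| = |1/1.55 - 1/9.52| => P_syn = 1.8514

1.8514 years


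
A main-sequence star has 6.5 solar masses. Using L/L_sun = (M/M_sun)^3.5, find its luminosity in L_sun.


L/L_sun = (M/M_sun)^3.5 = 6.5^3.5 = 700.1591

700.1591 L_sun


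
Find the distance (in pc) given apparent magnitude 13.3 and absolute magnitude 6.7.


d = 10^((m - M + 5)/5) = 10^((13.3 - 6.7 + 5)/5) = 208.9296

208.9296 pc


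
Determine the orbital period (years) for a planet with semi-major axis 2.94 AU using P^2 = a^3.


P = a^(3/2) = 2.94^1.5 = 5.041

5.041 years


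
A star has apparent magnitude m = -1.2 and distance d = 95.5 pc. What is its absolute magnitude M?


M = m - 5*log10(d) + 5 = -1.2 - 5*log10(95.5) + 5 = -6.1

-6.1


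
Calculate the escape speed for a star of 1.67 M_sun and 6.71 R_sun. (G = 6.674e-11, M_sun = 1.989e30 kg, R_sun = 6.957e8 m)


M = 1.67 * 1.989e30 kg = 3.32163e+30 kg; R = 6.71 * 6.957e8 m = 4.668147e+09 m. v_esc = sqrt(2GM/R) = sqrt(2 * 6.674e-11 * 3.32163e+30 / 4.668147e+09) = 308184.9769

308184.9769 m/s


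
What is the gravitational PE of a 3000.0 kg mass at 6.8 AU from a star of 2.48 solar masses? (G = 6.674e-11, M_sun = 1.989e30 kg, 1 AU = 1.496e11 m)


M = 2.48 * 1.989e30 kg = 4.93272e+30 kg; r = 6.8 AU * 1.496e11 m/AU = 1.01728e+12 m. U = -GM*m/r = -(6.674e-11 * 4.93272e+30 * 3000.0) / 1.01728e+12 = -9.709e+11

-9.709e+11 J


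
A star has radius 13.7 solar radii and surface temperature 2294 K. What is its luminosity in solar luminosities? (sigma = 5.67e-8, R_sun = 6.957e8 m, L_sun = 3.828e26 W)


R = 13.7 * 6.957e8 m = 9.53109e+09 m. L = 4*pi*R^2*sigma*T^4 = 4*pi*(9.53109e+09)^2 * 5.67e-8 * 2294^4 = 1.792469267e+27 W. L/L_sun = 1.792469267e+27 / 3.828e26 = 4.6825

4.6825 L_sun


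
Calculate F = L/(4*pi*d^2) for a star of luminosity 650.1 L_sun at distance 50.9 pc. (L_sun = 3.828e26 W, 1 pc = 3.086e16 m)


F = L / (4*pi*d^2) = 2.489e+29 / (4*pi*(1.571e+18)^2) = 8.026e-09

8.026e-09 W/m^2


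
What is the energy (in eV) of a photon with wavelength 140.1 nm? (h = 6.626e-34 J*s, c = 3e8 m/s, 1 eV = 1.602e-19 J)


E = hc/lambda = 6.626e-34 * 3e8 / 1.401e-07 = 1.419e-18 J = 8.8567 eV

8.8567 eV


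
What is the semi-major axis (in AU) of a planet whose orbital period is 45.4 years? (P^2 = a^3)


a = P^(2/3) = 45.4^(2/3) = 12.7264

12.7264 AU


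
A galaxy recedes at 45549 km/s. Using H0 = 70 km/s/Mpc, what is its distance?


d = v / H0 = 45549 / 70 = 650.7

650.7 Mpc


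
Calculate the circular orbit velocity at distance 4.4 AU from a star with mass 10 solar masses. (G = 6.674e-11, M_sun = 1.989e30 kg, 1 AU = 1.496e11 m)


v = sqrt(GM/r) = sqrt(6.674e-11 * 1.989e+31 / 6.582e+11) = 44907.4461

44907.4461 m/s


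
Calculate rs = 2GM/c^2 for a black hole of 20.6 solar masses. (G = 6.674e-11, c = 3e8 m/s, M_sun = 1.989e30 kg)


M = 20.6 * 1.989e30 kg = 4.09734e+31 kg. rs = 2GM/c^2 = 2 * 6.674e-11 * 4.09734e+31 / (3e8)^2 = 60768.1048

60768.1048 m


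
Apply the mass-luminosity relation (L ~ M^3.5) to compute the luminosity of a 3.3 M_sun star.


L/L_sun = (M/M_sun)^3.5 = 3.3^3.5 = 65.2828

65.2828 L_sun


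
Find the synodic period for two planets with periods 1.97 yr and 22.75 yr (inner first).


1/P_syn = |1/P1 - 1/P2| = |1/1.97 - 1/22.75| => P_syn = 2.1568

2.1568 years


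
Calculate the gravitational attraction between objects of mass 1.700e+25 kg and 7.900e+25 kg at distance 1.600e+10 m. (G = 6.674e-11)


F = G*m1*m2/r^2 = 6.674e-11 * 1.700e+25 * 7.900e+25 / (1.600e+10)^2 = 6.674e-11 * 1.343e+51 / 2.560e+20 = 3.501e+20

3.501e+20 N


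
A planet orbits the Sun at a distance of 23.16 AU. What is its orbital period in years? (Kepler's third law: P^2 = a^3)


P = a^(3/2) = 23.16^1.5 = 111.4571

111.4571 years


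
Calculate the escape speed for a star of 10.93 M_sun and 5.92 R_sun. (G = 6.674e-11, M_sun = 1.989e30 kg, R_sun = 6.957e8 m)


M = 10.93 * 1.989e30 kg = 2.173977e+31 kg; R = 5.92 * 6.957e8 m = 4.118544e+09 m. v_esc = sqrt(2GM/R) = sqrt(2 * 6.674e-11 * 2.173977e+31 / 4.118544e+09) = 839389.856

839389.856 m/s


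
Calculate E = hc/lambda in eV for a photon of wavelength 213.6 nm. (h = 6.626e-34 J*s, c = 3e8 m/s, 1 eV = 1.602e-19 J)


E = hc/lambda = 6.626e-34 * 3e8 / 2.136e-07 = 9.306e-19 J = 5.8091 eV

5.8091 eV


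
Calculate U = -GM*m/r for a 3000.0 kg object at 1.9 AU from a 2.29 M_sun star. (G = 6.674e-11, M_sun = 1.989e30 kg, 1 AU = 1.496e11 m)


M = 2.29 * 1.989e30 kg = 4.55481e+30 kg; r = 1.9 AU * 1.496e11 m/AU = 2.8424e+11 m. U = -GM*m/r = -(6.674e-11 * 4.55481e+30 * 3000.0) / 2.8424e+11 = -3.208e+12

-3.208e+12 J


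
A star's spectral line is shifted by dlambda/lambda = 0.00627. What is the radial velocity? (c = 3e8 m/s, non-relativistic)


v = (dlambda/lambda) * c = 0.00627 * 3e8 = 1.881e+06

1.881e+06 m/s


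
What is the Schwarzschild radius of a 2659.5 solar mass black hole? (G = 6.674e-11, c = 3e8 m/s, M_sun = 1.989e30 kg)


M = 2659.5 * 1.989e30 kg = 5.2897455e+33 kg. rs = 2GM/c^2 = 2 * 6.674e-11 * 5.2897455e+33 / (3e8)^2 = 7.845e+06

7.845e+06 m


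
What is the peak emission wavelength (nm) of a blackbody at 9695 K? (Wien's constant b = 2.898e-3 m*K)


lam_max = b / T = 2.898e-3 / 9695 = 2.989e-07 m = 298.917 nm

298.917 nm


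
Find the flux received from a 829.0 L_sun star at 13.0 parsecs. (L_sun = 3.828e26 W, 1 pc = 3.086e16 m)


F = L / (4*pi*d^2) = 3.173e+29 / (4*pi*(4.012e+17)^2) = 1.569e-07

1.569e-07 W/m^2


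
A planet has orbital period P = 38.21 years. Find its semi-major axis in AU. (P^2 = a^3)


a = P^(2/3) = 38.21^(2/3) = 11.3445

11.3445 AU


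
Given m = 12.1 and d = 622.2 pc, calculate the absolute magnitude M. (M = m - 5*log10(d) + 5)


M = m - 5*log10(d) + 5 = 12.1 - 5*log10(622.2) + 5 = 3.1303

3.1303
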